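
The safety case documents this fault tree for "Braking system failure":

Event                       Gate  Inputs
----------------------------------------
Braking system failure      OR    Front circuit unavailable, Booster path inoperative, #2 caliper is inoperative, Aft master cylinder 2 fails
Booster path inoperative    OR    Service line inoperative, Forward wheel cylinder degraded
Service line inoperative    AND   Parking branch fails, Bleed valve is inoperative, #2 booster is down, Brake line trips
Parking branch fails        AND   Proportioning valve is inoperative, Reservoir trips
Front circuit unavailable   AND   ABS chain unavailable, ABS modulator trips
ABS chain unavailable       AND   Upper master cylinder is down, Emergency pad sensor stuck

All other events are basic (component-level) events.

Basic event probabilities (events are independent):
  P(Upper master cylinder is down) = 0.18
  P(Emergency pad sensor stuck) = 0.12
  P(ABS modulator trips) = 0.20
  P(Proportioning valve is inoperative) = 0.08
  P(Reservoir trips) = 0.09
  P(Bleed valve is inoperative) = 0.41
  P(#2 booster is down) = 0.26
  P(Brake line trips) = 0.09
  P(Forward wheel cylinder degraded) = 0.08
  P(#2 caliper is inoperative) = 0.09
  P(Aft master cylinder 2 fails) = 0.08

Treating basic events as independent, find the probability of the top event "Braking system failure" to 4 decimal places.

P(ABS chain unavailable) [AND] = 0.18 × 0.12 = 0.021600
P(Front circuit unavailable) [AND] = 0.021600 × 0.20 = 0.004320
P(Parking branch fails) [AND] = 0.08 × 0.09 = 0.007200
P(Service line inoperative) [AND] = 0.007200 × 0.41 × 0.26 × 0.09 = 0.000069
P(Booster path inoperative) [OR] = 1 − (1−0.000069) × (1−0.08) = 0.080063
P(Braking system failure) [OR] = 1 − (1−0.004320) × (1−0.080063) × (1−0.09) × (1−0.08) = 0.233156
Rounded to 4 decimal places: P(Braking system failure) ≈ 0.2332.

0.2332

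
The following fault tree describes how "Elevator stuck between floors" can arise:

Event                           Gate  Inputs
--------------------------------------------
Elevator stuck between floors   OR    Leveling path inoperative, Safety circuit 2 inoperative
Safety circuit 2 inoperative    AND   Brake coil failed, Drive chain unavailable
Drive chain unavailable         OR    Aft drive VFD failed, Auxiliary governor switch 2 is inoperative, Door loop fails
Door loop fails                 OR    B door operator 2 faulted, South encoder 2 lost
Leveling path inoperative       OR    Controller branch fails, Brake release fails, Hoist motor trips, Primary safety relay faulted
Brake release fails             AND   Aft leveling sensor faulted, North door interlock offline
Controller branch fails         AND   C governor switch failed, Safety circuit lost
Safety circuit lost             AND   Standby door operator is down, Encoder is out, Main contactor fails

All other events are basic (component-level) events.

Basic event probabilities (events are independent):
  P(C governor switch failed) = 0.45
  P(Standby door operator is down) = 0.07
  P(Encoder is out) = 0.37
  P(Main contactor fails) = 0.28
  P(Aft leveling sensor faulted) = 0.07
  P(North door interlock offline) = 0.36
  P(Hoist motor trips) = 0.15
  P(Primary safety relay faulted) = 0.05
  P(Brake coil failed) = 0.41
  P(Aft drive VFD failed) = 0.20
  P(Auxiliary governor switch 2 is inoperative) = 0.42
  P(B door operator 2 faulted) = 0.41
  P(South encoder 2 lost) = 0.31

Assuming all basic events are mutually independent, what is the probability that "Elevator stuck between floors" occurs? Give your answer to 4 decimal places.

P(Safety circuit lost) [AND] = 0.07 × 0.37 × 0.28 = 0.007252
P(Controller branch fails) [AND] = 0.45 × 0.007252 = 0.003263
P(Brake release fails) [AND] = 0.07 × 0.36 = 0.025200
P(Leveling path inoperative) [OR] = 1 − (1−0.003263) × (1−0.025200) × (1−0.15) × (1−0.05) = 0.215417
P(Door loop fails) [OR] = 1 − (1−0.41) × (1−0.31) = 0.592900
P(Drive chain unavailable) [OR] = 1 − (1−0.20) × (1−0.42) × (1−0.592900) = 0.811106
P(Safety circuit 2 inoperative) [AND] = 0.41 × 0.811106 = 0.332553
P(Elevator stuck between floors) [OR] = 1 − (1−0.215417) × (1−0.332553) = 0.476332
Rounded to 4 decimal places: P(Elevator stuck between floors) ≈ 0.4763.

0.4763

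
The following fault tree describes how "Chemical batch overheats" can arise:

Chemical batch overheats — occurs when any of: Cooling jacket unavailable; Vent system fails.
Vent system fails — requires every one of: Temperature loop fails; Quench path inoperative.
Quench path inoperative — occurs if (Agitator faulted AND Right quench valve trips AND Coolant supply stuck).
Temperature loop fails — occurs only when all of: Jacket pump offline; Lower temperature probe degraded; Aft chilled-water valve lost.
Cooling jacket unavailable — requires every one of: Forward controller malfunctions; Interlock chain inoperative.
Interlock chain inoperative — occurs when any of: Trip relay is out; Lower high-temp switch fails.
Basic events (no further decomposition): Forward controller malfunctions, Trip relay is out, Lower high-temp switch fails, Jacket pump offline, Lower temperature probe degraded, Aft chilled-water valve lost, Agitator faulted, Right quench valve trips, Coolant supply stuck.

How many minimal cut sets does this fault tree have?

3

Interlock chain inoperative [OR]: union of children's cut sets → 2 cut set(s).
Cooling jacket unavailable [AND]: one cut set from each child combined → 1 × 2 = 2 cut set(s).
Temperature loop fails [AND]: one cut set from each child combined → 1 × 1 × 1 = 1 cut set(s).
Quench path inoperative [AND]: one cut set from each child combined → 1 × 1 × 1 = 1 cut set(s).
Vent system fails [AND]: one cut set from each child combined → 1 × 1 = 1 cut set(s).
Chemical batch overheats [OR]: union of children's cut sets → 3 cut set(s).
Minimal cut sets: {Forward controller malfunctions, Trip relay is out}; {Forward controller malfunctions, Lower high-temp switch fails}; {Aft chilled-water valve lost, Agitator faulted, Coolant supply stuck, Jacket pump offline, Lower temperature probe degraded, Right quench valve trips}.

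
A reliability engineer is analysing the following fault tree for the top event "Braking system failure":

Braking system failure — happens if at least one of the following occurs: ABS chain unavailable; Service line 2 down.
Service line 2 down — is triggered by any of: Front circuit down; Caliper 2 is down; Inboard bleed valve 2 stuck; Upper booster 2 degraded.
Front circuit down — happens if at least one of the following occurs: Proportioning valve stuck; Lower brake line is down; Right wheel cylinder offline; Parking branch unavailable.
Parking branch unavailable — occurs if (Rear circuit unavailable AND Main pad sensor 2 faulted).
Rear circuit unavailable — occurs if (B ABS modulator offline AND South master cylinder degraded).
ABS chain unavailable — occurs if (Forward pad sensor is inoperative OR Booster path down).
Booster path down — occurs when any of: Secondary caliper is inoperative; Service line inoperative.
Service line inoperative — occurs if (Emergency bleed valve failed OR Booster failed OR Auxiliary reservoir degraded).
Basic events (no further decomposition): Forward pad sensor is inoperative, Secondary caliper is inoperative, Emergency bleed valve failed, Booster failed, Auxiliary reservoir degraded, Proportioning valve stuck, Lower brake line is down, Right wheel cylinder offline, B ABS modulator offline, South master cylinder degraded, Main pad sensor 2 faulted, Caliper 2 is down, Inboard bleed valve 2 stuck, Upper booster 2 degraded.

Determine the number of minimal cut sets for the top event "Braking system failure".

Service line inoperative [OR]: union of children's cut sets → 3 cut set(s).
Booster path down [OR]: union of children's cut sets → 4 cut set(s).
ABS chain unavailable [OR]: union of children's cut sets → 5 cut set(s).
Rear circuit unavailable [AND]: one cut set from each child combined → 1 × 1 = 1 cut set(s).
Parking branch unavailable [AND]: one cut set from each child combined → 1 × 1 = 1 cut set(s).
Front circuit down [OR]: union of children's cut sets → 4 cut set(s).
Service line 2 down [OR]: union of children's cut sets → 7 cut set(s).
Braking system failure [OR]: union of children's cut sets → 12 cut set(s).

12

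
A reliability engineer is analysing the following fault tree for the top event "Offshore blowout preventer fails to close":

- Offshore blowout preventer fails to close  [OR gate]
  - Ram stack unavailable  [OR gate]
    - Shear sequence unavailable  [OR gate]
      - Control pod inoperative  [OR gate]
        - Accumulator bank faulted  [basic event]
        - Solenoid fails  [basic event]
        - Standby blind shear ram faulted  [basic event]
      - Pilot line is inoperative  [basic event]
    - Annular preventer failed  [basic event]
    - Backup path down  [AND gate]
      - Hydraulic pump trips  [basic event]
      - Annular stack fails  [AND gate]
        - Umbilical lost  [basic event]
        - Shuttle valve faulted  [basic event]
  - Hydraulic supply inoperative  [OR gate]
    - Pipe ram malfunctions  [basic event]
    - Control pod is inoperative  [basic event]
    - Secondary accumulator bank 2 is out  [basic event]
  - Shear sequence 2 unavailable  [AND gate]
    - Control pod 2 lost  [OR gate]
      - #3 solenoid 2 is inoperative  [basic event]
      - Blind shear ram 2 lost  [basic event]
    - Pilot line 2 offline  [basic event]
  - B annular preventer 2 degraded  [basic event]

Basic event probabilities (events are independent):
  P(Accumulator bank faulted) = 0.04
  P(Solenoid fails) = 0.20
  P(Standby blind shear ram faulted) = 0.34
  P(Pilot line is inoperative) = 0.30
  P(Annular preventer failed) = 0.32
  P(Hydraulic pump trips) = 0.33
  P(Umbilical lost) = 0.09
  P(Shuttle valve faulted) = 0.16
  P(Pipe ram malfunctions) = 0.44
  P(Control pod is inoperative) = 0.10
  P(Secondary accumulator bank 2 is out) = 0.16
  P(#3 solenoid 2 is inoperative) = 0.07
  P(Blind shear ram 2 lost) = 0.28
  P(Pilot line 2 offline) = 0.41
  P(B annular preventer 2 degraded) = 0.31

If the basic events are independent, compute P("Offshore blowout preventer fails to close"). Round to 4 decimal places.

P(Control pod inoperative) [OR] = 1 − (1−0.04) × (1−0.20) × (1−0.34) = 0.493120
P(Shear sequence unavailable) [OR] = 1 − (1−0.493120) × (1−0.30) = 0.645184
P(Annular stack fails) [AND] = 0.09 × 0.16 = 0.014400
P(Backup path down) [AND] = 0.33 × 0.014400 = 0.004752
P(Ram stack unavailable) [OR] = 1 − (1−0.645184) × (1−0.32) × (1−0.004752) = 0.759872
P(Hydraulic supply inoperative) [OR] = 1 − (1−0.44) × (1−0.10) × (1−0.16) = 0.576640
P(Control pod 2 lost) [OR] = 1 − (1−0.07) × (1−0.28) = 0.330400
P(Shear sequence 2 unavailable) [AND] = 0.330400 × 0.41 = 0.135464
P(Offshore blowout preventer fails to close) [OR] = 1 − (1−0.759872) × (1−0.576640) × (1−0.135464) × (1−0.31) = 0.939356
Rounded to 4 decimal places: P(Offshore blowout preventer fails to close) ≈ 0.9394.

0.9394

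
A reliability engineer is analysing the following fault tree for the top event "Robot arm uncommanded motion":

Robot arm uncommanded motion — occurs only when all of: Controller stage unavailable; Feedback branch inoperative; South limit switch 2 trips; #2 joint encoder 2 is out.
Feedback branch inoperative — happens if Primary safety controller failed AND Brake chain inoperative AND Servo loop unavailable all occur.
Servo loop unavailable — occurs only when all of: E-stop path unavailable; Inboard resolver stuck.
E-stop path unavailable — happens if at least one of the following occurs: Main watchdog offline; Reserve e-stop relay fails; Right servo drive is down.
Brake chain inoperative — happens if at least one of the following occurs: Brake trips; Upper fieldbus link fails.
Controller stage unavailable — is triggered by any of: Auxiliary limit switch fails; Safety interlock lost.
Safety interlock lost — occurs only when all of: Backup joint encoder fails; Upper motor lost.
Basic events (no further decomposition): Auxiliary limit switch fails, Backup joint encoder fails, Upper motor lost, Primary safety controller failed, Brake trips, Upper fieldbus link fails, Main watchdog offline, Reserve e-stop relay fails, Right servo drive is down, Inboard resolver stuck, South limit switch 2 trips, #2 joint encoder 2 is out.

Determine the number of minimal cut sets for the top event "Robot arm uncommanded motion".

Safety interlock lost [AND]: one cut set from each child combined → 1 × 1 = 1 cut set(s).
Controller stage unavailable [OR]: union of children's cut sets → 2 cut set(s).
Brake chain inoperative [OR]: union of children's cut sets → 2 cut set(s).
E-stop path unavailable [OR]: union of children's cut sets → 3 cut set(s).
Servo loop unavailable [AND]: one cut set from each child combined → 3 × 1 = 3 cut set(s).
Feedback branch inoperative [AND]: one cut set from each child combined → 1 × 2 × 3 = 6 cut set(s).
Robot arm uncommanded motion [AND]: one cut set from each child combined → 2 × 6 × 1 × 1 = 12 cut set(s).

12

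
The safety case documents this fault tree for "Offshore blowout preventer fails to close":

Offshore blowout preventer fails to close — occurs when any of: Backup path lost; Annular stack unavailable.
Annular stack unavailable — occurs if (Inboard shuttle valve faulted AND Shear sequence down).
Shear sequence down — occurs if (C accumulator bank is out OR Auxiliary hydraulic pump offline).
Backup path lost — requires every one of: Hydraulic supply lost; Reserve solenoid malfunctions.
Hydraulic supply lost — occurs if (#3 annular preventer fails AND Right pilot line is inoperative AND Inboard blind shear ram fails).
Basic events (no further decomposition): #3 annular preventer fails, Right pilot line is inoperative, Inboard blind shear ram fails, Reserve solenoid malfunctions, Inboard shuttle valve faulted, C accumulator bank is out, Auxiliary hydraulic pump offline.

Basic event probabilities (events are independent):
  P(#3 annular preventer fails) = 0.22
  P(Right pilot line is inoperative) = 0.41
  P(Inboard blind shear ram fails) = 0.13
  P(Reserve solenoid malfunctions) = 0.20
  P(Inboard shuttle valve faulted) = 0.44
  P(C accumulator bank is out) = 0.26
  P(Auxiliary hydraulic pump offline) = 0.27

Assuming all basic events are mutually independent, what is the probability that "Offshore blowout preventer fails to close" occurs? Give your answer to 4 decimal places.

P(Hydraulic supply lost) [AND] = 0.22 × 0.41 × 0.13 = 0.011726
P(Backup path lost) [AND] = 0.011726 × 0.20 = 0.002345
P(Shear sequence down) [OR] = 1 − (1−0.26) × (1−0.27) = 0.459800
P(Annular stack unavailable) [AND] = 0.44 × 0.459800 = 0.202312
P(Offshore blowout preventer fails to close) [OR] = 1 − (1−0.002345) × (1−0.202312) = 0.204183
Rounded to 4 decimal places: P(Offshore blowout preventer fails to close) ≈ 0.2042.

0.2042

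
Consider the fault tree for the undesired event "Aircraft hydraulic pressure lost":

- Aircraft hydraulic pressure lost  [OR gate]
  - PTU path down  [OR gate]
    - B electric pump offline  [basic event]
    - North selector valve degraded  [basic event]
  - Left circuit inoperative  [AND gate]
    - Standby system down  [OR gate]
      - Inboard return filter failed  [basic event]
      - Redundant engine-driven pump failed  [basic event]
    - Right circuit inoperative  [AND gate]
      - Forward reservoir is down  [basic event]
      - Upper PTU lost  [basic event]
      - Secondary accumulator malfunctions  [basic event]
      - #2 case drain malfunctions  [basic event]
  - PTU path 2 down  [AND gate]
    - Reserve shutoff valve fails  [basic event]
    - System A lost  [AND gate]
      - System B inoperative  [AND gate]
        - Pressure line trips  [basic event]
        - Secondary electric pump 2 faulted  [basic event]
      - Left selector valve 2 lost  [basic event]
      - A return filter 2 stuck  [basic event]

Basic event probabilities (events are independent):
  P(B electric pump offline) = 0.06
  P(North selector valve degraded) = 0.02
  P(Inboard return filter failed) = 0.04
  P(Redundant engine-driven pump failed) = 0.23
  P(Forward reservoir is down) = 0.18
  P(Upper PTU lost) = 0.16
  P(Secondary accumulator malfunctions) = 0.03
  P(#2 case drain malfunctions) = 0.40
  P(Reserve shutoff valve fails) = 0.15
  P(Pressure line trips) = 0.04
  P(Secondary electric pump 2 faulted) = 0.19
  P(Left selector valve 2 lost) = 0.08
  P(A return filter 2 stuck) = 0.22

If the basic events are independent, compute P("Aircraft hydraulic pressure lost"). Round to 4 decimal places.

P(PTU path down) [OR] = 1 − (1−0.06) × (1−0.02) = 0.078800
P(Standby system down) [OR] = 1 − (1−0.04) × (1−0.23) = 0.260800
P(Right circuit inoperative) [AND] = 0.18 × 0.16 × 0.03 × 0.40 = 0.000346
P(Left circuit inoperative) [AND] = 0.260800 × 0.000346 = 0.000090
P(System B inoperative) [AND] = 0.04 × 0.19 = 0.007600
P(System A lost) [AND] = 0.007600 × 0.08 × 0.22 = 0.000134
P(PTU path 2 down) [AND] = 0.15 × 0.000134 = 0.000020
P(Aircraft hydraulic pressure lost) [OR] = 1 − (1−0.078800) × (1−0.000090) × (1−0.000020) = 0.078901
Rounded to 4 decimal places: P(Aircraft hydraulic pressure lost) ≈ 0.0789.

0.0789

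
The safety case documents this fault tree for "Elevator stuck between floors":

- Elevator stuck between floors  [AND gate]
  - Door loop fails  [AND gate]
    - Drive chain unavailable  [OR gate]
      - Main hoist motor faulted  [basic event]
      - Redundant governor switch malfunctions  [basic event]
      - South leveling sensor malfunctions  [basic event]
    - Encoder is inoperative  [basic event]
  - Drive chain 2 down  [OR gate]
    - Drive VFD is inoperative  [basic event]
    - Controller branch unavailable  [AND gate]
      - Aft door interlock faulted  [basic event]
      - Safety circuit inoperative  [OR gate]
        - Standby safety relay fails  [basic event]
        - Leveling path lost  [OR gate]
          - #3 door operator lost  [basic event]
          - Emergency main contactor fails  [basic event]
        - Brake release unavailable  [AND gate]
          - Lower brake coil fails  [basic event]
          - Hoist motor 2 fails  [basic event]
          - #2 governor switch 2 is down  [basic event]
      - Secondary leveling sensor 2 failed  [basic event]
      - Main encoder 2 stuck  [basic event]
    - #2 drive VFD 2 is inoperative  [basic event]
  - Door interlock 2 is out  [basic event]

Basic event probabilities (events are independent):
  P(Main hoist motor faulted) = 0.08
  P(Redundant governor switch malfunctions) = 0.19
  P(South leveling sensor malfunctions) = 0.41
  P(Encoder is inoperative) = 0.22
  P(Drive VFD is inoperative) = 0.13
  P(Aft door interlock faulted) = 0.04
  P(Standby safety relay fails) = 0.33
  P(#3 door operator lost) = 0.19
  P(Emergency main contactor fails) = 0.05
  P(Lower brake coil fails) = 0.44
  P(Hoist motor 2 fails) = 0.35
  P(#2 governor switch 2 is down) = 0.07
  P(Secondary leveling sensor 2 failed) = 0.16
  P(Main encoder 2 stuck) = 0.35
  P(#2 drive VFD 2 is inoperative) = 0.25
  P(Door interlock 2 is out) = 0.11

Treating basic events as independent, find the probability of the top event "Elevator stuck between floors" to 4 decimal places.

0.0047

P(Drive chain unavailable) [OR] = 1 − (1−0.08) × (1−0.19) × (1−0.41) = 0.560332
P(Door loop fails) [AND] = 0.560332 × 0.22 = 0.123273
P(Leveling path lost) [OR] = 1 − (1−0.19) × (1−0.05) = 0.230500
P(Brake release unavailable) [AND] = 0.44 × 0.35 × 0.07 = 0.010780
P(Safety circuit inoperative) [OR] = 1 − (1−0.33) × (1−0.230500) × (1−0.010780) = 0.489993
P(Controller branch unavailable) [AND] = 0.04 × 0.489993 × 0.16 × 0.35 = 0.001098
P(Drive chain 2 down) [OR] = 1 − (1−0.13) × (1−0.001098) × (1−0.25) = 0.348216
P(Elevator stuck between floors) [AND] = 0.123273 × 0.348216 × 0.11 = 0.004722
Rounded to 4 decimal places: P(Elevator stuck between floors) ≈ 0.0047.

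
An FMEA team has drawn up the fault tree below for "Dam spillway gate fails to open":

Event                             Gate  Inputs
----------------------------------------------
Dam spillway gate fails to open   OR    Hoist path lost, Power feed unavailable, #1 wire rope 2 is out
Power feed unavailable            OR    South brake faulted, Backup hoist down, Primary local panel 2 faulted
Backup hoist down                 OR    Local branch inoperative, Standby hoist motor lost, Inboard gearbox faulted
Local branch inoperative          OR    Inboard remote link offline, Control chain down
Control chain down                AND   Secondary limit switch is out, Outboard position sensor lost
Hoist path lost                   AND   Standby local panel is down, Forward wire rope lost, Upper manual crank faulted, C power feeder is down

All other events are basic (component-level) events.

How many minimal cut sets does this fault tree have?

8

Hoist path lost [AND]: one cut set from each child combined → 1 × 1 × 1 × 1 = 1 cut set(s).
Control chain down [AND]: one cut set from each child combined → 1 × 1 = 1 cut set(s).
Local branch inoperative [OR]: union of children's cut sets → 2 cut set(s).
Backup hoist down [OR]: union of children's cut sets → 4 cut set(s).
Power feed unavailable [OR]: union of children's cut sets → 6 cut set(s).
Dam spillway gate fails to open [OR]: union of children's cut sets → 8 cut set(s).
Minimal cut sets: {C power feeder is down, Forward wire rope lost, Standby local panel is down, Upper manual crank faulted}; {South brake faulted}; {Inboard remote link offline}; {Outboard position sensor lost, Secondary limit switch is out}; {Standby hoist motor lost}; {Inboard gearbox faulted}; {Primary local panel 2 faulted}; {#1 wire rope 2 is out}.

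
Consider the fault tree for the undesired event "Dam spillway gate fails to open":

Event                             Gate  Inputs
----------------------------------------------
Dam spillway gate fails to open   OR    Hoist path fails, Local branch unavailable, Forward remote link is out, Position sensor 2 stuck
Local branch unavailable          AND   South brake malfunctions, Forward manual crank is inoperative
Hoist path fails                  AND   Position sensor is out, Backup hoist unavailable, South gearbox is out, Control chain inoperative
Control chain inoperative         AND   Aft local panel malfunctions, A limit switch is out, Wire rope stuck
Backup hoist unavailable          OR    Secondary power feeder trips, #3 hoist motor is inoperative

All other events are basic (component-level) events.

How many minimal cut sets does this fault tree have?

5

Backup hoist unavailable [OR]: union of children's cut sets → 2 cut set(s).
Control chain inoperative [AND]: one cut set from each child combined → 1 × 1 × 1 = 1 cut set(s).
Hoist path fails [AND]: one cut set from each child combined → 1 × 2 × 1 × 1 = 2 cut set(s).
Local branch unavailable [AND]: one cut set from each child combined → 1 × 1 = 1 cut set(s).
Dam spillway gate fails to open [OR]: union of children's cut sets → 5 cut set(s).
Minimal cut sets: {A limit switch is out, Aft local panel malfunctions, Position sensor is out, Secondary power feeder trips, South gearbox is out, Wire rope stuck}; {#3 hoist motor is inoperative, A limit switch is out, Aft local panel malfunctions, Position sensor is out, South gearbox is out, Wire rope stuck}; {Forward manual crank is inoperative, South brake malfunctions}; {Forward remote link is out}; {Position sensor 2 stuck}.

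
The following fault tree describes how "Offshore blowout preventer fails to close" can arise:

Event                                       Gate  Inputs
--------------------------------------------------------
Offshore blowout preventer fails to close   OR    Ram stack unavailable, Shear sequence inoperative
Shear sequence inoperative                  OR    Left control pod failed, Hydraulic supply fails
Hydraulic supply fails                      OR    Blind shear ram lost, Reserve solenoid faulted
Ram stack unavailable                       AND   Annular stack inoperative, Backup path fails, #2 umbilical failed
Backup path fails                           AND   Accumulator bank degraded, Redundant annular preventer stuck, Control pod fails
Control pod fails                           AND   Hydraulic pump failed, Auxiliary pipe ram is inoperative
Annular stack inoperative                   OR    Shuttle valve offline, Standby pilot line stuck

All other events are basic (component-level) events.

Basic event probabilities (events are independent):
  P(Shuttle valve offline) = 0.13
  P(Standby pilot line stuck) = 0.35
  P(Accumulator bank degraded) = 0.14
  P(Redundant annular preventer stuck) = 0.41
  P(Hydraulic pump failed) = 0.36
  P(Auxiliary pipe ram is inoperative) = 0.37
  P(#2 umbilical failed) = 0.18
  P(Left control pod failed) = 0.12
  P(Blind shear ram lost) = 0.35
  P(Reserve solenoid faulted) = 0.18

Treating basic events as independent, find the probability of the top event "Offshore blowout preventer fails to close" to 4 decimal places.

P(Annular stack inoperative) [OR] = 1 − (1−0.13) × (1−0.35) = 0.434500
P(Control pod fails) [AND] = 0.36 × 0.37 = 0.133200
P(Backup path fails) [AND] = 0.14 × 0.41 × 0.133200 = 0.007646
P(Ram stack unavailable) [AND] = 0.434500 × 0.007646 × 0.18 = 0.000598
P(Hydraulic supply fails) [OR] = 1 − (1−0.35) × (1−0.18) = 0.467000
P(Shear sequence inoperative) [OR] = 1 − (1−0.12) × (1−0.467000) = 0.530960
P(Offshore blowout preventer fails to close) [OR] = 1 − (1−0.000598) × (1−0.530960) = 0.531240
Rounded to 4 decimal places: P(Offshore blowout preventer fails to close) ≈ 0.5312.

0.5312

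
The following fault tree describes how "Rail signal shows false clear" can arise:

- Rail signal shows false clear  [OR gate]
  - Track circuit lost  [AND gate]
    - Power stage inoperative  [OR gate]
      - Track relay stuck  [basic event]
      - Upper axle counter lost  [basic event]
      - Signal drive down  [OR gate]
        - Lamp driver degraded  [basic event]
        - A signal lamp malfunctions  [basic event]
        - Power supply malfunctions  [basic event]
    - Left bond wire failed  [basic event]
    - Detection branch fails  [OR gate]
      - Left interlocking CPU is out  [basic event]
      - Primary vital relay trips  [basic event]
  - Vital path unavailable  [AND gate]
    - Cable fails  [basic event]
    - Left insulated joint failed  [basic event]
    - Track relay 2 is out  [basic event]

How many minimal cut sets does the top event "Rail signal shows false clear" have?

Signal drive down [OR]: union of children's cut sets → 3 cut set(s).
Power stage inoperative [OR]: union of children's cut sets → 5 cut set(s).
Detection branch fails [OR]: union of children's cut sets → 2 cut set(s).
Track circuit lost [AND]: one cut set from each child combined → 5 × 1 × 2 = 10 cut set(s).
Vital path unavailable [AND]: one cut set from each child combined → 1 × 1 × 1 = 1 cut set(s).
Rail signal shows false clear [OR]: union of children's cut sets → 11 cut set(s).

11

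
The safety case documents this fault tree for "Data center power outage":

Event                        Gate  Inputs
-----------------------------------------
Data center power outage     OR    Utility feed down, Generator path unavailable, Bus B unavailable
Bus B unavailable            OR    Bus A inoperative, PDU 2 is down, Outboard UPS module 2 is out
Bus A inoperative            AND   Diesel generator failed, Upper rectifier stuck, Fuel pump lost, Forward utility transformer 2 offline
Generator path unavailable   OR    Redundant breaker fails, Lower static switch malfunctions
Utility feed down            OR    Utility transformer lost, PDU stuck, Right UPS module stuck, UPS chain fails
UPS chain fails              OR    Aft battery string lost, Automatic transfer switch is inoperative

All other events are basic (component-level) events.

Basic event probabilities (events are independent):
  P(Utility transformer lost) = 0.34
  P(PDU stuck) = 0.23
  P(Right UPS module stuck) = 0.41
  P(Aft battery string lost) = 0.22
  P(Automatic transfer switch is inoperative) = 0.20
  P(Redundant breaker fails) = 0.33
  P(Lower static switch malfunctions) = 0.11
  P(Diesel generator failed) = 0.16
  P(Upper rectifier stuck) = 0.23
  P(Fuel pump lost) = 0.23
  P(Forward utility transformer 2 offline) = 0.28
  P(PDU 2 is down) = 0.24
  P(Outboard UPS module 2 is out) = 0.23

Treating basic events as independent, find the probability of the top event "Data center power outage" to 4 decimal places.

P(UPS chain fails) [OR] = 1 − (1−0.22) × (1−0.20) = 0.376000
P(Utility feed down) [OR] = 1 − (1−0.34) × (1−0.23) × (1−0.41) × (1−0.376000) = 0.812901
P(Generator path unavailable) [OR] = 1 − (1−0.33) × (1−0.11) = 0.403700
P(Bus A inoperative) [AND] = 0.16 × 0.23 × 0.23 × 0.28 = 0.002370
P(Bus B unavailable) [OR] = 1 − (1−0.002370) × (1−0.24) × (1−0.23) = 0.416187
P(Data center power outage) [OR] = 1 − (1−0.812901) × (1−0.403700) × (1−0.416187) = 0.934866
Rounded to 4 decimal places: P(Data center power outage) ≈ 0.9349.

0.9349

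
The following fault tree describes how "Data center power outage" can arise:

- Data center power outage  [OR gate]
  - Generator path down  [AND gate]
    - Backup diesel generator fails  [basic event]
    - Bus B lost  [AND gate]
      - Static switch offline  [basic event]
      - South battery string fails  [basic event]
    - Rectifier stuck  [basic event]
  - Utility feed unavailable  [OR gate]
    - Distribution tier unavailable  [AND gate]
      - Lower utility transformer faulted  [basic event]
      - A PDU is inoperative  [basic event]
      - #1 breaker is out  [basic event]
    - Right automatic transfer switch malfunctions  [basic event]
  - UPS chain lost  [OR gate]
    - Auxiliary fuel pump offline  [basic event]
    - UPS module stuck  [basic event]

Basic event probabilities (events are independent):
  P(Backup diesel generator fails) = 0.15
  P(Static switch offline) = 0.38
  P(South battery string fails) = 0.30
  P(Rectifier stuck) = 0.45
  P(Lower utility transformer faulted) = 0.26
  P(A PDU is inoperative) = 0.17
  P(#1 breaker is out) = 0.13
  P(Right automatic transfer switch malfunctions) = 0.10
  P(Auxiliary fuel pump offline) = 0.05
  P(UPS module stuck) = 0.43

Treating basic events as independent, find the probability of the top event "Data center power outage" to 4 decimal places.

0.5192

P(Bus B lost) [AND] = 0.38 × 0.30 = 0.114000
P(Generator path down) [AND] = 0.15 × 0.114000 × 0.45 = 0.007695
P(Distribution tier unavailable) [AND] = 0.26 × 0.17 × 0.13 = 0.005746
P(Utility feed unavailable) [OR] = 1 − (1−0.005746) × (1−0.10) = 0.105171
P(UPS chain lost) [OR] = 1 − (1−0.05) × (1−0.43) = 0.458500
P(Data center power outage) [OR] = 1 − (1−0.007695) × (1−0.105171) × (1−0.458500) = 0.519179
Rounded to 4 decimal places: P(Data center power outage) ≈ 0.5192.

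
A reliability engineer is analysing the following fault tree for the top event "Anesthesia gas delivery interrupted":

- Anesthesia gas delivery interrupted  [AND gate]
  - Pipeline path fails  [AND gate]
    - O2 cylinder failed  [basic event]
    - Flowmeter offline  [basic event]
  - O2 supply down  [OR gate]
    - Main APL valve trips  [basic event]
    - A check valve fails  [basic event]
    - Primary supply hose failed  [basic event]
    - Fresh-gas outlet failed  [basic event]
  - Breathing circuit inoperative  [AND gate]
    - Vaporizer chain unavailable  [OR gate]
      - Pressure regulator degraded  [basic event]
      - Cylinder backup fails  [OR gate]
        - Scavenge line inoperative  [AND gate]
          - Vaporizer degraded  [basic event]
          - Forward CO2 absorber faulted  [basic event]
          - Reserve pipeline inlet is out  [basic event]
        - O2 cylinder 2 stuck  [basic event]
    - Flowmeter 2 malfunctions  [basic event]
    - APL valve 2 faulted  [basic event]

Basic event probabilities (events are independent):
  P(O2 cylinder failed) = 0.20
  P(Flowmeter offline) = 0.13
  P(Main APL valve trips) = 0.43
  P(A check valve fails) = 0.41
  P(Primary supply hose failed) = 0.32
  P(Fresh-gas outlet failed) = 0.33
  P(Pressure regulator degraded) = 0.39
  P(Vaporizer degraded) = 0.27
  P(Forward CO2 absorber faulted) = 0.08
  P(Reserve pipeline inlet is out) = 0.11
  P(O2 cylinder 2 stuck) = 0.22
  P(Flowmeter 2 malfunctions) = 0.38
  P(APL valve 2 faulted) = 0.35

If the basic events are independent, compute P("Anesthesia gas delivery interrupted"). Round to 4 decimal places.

0.0015

P(Pipeline path fails) [AND] = 0.20 × 0.13 = 0.026000
P(O2 supply down) [OR] = 1 − (1−0.43) × (1−0.41) × (1−0.32) × (1−0.33) = 0.846782
P(Scavenge line inoperative) [AND] = 0.27 × 0.08 × 0.11 = 0.002376
P(Cylinder backup fails) [OR] = 1 − (1−0.002376) × (1−0.22) = 0.221853
P(Vaporizer chain unavailable) [OR] = 1 − (1−0.39) × (1−0.221853) = 0.525330
P(Breathing circuit inoperative) [AND] = 0.525330 × 0.38 × 0.35 = 0.069869
P(Anesthesia gas delivery interrupted) [AND] = 0.026000 × 0.846782 × 0.069869 = 0.001538
Rounded to 4 decimal places: P(Anesthesia gas delivery interrupted) ≈ 0.0015.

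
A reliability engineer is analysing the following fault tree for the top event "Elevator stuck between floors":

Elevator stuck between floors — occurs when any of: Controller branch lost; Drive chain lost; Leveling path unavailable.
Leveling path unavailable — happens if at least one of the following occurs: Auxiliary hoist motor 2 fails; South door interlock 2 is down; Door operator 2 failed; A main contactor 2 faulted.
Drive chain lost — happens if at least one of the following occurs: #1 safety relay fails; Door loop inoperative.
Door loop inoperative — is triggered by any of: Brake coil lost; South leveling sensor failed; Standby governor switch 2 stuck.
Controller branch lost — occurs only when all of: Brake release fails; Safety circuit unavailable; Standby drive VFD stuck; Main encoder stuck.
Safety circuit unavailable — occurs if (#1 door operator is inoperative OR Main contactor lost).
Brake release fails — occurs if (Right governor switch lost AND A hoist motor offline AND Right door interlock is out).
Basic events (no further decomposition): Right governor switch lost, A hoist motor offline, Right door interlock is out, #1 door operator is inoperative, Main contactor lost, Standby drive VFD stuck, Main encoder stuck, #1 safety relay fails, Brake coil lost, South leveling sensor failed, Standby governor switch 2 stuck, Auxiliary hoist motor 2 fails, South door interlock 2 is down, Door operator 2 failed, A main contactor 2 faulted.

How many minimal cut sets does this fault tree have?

10

Brake release fails [AND]: one cut set from each child combined → 1 × 1 × 1 = 1 cut set(s).
Safety circuit unavailable [OR]: union of children's cut sets → 2 cut set(s).
Controller branch lost [AND]: one cut set from each child combined → 1 × 2 × 1 × 1 = 2 cut set(s).
Door loop inoperative [OR]: union of children's cut sets → 3 cut set(s).
Drive chain lost [OR]: union of children's cut sets → 4 cut set(s).
Leveling path unavailable [OR]: union of children's cut sets → 4 cut set(s).
Elevator stuck between floors [OR]: union of children's cut sets → 10 cut set(s).
Minimal cut sets: {#1 door operator is inoperative, A hoist motor offline, Main encoder stuck, Right door interlock is out, Right governor switch lost, Standby drive VFD stuck}; {A hoist motor offline, Main contactor lost, Main encoder stuck, Right door interlock is out, Right governor switch lost, Standby drive VFD stuck}; {#1 safety relay fails}; {Brake coil lost}; {South leveling sensor failed}; {Standby governor switch 2 stuck}; {Auxiliary hoist motor 2 fails}; {South door interlock 2 is down}; {Door operator 2 failed}; {A main contactor 2 faulted}.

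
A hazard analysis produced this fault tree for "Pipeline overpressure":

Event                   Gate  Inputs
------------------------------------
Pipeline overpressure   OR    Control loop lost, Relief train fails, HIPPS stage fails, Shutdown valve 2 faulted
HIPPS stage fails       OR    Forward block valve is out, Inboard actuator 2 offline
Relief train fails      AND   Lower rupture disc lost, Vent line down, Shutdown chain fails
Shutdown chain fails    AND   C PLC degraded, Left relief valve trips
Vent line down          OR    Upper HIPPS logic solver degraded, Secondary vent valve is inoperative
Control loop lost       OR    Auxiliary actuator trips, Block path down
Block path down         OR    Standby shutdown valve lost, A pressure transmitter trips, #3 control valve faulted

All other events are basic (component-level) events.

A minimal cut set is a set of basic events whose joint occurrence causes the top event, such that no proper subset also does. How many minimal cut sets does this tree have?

Block path down [OR]: union of children's cut sets → 3 cut set(s).
Control loop lost [OR]: union of children's cut sets → 4 cut set(s).
Vent line down [OR]: union of children's cut sets → 2 cut set(s).
Shutdown chain fails [AND]: one cut set from each child combined → 1 × 1 = 1 cut set(s).
Relief train fails [AND]: one cut set from each child combined → 1 × 2 × 1 = 2 cut set(s).
HIPPS stage fails [OR]: union of children's cut sets → 2 cut set(s).
Pipeline overpressure [OR]: union of children's cut sets → 9 cut set(s).
Minimal cut sets: {Auxiliary actuator trips}; {Standby shutdown valve lost}; {A pressure transmitter trips}; {#3 control valve faulted}; {C PLC degraded, Left relief valve trips, Lower rupture disc lost, Upper HIPPS logic solver degraded}; {C PLC degraded, Left relief valve trips, Lower rupture disc lost, Secondary vent valve is inoperative}; {Forward block valve is out}; {Inboard actuator 2 offline}; {Shutdown valve 2 faulted}.

9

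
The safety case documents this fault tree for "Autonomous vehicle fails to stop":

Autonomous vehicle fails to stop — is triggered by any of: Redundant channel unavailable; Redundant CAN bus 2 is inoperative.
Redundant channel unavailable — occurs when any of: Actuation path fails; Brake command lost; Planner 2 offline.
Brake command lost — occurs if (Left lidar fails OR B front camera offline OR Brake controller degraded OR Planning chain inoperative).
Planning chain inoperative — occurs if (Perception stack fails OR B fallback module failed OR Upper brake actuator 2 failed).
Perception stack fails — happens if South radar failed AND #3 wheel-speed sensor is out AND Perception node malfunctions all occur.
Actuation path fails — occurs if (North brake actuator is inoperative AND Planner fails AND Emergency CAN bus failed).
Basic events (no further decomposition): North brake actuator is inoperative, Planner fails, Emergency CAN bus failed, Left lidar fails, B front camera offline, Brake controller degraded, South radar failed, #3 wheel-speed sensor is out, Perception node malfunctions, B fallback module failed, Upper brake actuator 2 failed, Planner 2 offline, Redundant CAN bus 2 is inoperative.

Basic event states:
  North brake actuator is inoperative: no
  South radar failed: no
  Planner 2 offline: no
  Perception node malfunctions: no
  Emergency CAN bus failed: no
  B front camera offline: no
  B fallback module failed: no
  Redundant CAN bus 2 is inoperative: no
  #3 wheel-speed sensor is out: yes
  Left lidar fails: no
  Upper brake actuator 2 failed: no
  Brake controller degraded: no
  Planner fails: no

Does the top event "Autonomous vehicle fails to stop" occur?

Actuation path fails [AND]: North brake actuator is inoperative=not, Planner fails=not, Emergency CAN bus failed=not → not all inputs occur → does not occur.
Perception stack fails [AND]: South radar failed=not, #3 wheel-speed sensor is out=occurs, Perception node malfunctions=not → not all inputs occur → does not occur.
Planning chain inoperative [OR]: Perception stack fails=not, B fallback module failed=not, Upper brake actuator 2 failed=not → no input occurs → does not occur.
Brake command lost [OR]: Left lidar fails=not, B front camera offline=not, Brake controller degraded=not, Planning chain inoperative=not → no input occurs → does not occur.
Redundant channel unavailable [OR]: Actuation path fails=not, Brake command lost=not, Planner 2 offline=not → no input occurs → does not occur.
Autonomous vehicle fails to stop [OR]: Redundant channel unavailable=not, Redundant CAN bus 2 is inoperative=not → no input occurs → does not occur.

No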